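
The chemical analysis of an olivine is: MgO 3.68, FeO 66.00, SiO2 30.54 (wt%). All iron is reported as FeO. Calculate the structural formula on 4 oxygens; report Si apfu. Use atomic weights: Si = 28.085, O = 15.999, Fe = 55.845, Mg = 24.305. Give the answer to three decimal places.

1.003 Si apfu

MgO (M=40.304): mol = 0.09131; Mg = 0.09131, O = 0.09131.
FeO (M=71.844): mol = 0.91866; Fe = 0.91866, O = 0.91866.
SiO2 (M=60.083): mol = 0.50830; Si = 0.50830, O = 1.01660.
ΣO = 2.02657; factor = 4/ΣO = 1.97378.
Si apfu = 0.50830 × 1.97378 = 1.003.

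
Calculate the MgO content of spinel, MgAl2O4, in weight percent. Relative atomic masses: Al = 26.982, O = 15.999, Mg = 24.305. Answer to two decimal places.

Formula mass = 142.265 g/mol.
1 Mg → 1.0000 mol MgO per formula unit; M(MgO) = 40.304, so MgO mass = 40.304 g.
40.304/142.265 × 100 = 28.33 wt%.

28.33 wt%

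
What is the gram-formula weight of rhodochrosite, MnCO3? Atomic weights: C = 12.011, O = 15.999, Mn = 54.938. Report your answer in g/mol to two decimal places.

114.95 g/mol

M = 1×54.938 + 1×12.011 + 3×15.999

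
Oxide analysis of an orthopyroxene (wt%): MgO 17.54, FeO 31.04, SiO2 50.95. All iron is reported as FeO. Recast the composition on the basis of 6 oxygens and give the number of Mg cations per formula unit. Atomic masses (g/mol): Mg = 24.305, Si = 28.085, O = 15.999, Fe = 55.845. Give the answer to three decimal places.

1.019 Mg apfu

17.54 wt% MgO ÷ 40.304 g/mol = 0.43519 mol, giving 0.43519 Mg and 0.43519 O.
31.04 wt% FeO ÷ 71.844 g/mol = 0.43205 mol, giving 0.43205 Fe and 0.43205 O.
50.95 wt% SiO2 ÷ 60.083 g/mol = 0.84799 mol, giving 0.84799 Si and 1.69598 O.
Oxygen sums to 2.56322; scaling by 6/2.56322 = 2.34081 puts the formula on 6 O.
Mg: 0.43519 × 2.34081 = 1.019 atoms per formula unit.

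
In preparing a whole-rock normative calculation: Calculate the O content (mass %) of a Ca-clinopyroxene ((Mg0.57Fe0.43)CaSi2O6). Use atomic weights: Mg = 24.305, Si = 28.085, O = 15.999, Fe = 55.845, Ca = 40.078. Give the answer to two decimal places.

41.72 mass %

M((Mg0.57Fe0.43)CaSi2O6) = 230.109 g/mol.
O contributes 6 × 15.999 = 95.994 g per mole.
95.994/230.109 = 0.4172 → 41.72%.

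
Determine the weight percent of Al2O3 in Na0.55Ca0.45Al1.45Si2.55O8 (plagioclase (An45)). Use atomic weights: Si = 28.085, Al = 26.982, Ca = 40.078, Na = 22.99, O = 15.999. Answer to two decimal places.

27.44 wt%

M(Na0.55Ca0.45Al1.45Si2.55O8) = 269.412 g/mol; M(Al2O3) = 101.961 g/mol.
Moles Al2O3 per formula unit = 1.45 Al ÷ 2 = 0.7250.
Al2O3 fraction = (0.7250 × 101.961) / 269.412 = 73.922/269.412 = 0.2744.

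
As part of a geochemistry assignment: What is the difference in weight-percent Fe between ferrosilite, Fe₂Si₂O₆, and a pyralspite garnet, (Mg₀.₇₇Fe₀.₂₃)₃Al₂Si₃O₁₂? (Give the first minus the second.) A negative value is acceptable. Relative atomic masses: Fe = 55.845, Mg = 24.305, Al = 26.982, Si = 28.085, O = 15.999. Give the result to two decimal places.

Fe in Fe₂Si₂O₆: molar mass 263.854 g/mol; 2×55.845 = 111.690 g → 42.33 wt%.
Fe in (Mg₀.₇₇Fe₀.₂₃)₃Al₂Si₃O₁₂: molar mass 424.885 g/mol; 0.69×55.845 = 38.533 g → 9.07 wt%.
Difference = 42.33 − 9.07 = 33.26 percentage points.

33.26 percentage points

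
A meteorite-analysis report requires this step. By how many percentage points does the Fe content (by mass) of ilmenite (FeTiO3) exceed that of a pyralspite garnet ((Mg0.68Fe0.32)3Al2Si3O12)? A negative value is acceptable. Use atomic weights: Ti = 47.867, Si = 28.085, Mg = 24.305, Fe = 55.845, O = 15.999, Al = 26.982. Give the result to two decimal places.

Fe in FeTiO3: molar mass 151.709 g/mol; 1×55.845 = 55.845 g → 36.81 wt%.
Fe in (Mg0.68Fe0.32)3Al2Si3O12: molar mass 433.400 g/mol; 0.96×55.845 = 53.611 g → 12.37 wt%.
Difference = 36.81 − 12.37 = 24.44 percentage points.

24.44 percentage points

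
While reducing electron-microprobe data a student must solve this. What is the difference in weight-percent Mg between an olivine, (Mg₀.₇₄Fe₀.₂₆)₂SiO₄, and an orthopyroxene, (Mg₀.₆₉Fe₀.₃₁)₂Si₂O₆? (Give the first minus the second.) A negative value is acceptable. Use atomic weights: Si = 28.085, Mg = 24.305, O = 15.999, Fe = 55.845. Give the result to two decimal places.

M((Mg₀.₇₄Fe₀.₂₆)₂SiO₄) = 157.092 g/mol, so wt% Mg = 35.971/157.092 × 100 = 22.90%.
M((Mg₀.₆₉Fe₀.₃₁)₂Si₂O₆) = 220.329 g/mol, so wt% Mg = 33.541/220.329 × 100 = 15.22%.
22.90 − 15.22 = 7.68 pp.

7.68 percentage points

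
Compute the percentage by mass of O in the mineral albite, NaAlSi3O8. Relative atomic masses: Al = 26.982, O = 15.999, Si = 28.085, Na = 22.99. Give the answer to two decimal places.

Molar mass of NaAlSi3O8: 1×22.99 + 1×26.982 + 3×28.085 + 8×15.999 = 262.219 g/mol.
Mass of O per formula unit: 8 × 15.999 = 127.992 g.
Weight fraction O = 127.992 / 262.219 = 0.4881.

48.81 wt%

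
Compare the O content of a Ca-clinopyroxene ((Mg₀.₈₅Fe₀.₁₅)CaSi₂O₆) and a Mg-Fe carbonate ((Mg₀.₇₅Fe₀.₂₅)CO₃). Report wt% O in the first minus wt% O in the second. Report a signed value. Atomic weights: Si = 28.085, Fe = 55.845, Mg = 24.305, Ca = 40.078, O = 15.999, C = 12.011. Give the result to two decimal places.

O in (Mg₀.₈₅Fe₀.₁₅)CaSi₂O₆: molar mass 221.278 g/mol; 6×15.999 = 95.994 g → 43.38 wt%.
O in (Mg₀.₇₅Fe₀.₂₅)CO₃: molar mass 92.198 g/mol; 3×15.999 = 47.997 g → 52.06 wt%.
Difference = 43.38 − 52.06 = -8.68 percentage points.

-8.68 percentage points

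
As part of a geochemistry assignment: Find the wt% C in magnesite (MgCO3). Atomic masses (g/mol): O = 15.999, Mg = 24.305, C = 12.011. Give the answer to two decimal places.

14.25 wt%

M(MgCO3) = 84.313 g/mol.
C contributes 1 × 12.011 = 12.011 g per mole.
12.011/84.313 = 0.1425 → 14.25%.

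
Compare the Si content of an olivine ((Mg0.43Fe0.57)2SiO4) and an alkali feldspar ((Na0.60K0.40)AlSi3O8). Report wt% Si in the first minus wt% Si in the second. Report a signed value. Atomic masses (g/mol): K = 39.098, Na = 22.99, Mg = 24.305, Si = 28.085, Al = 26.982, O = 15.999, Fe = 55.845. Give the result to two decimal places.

-15.46 percentage points

M((Mg0.43Fe0.57)2SiO4) = 176.647 g/mol, so wt% Si = 28.085/176.647 × 100 = 15.90%.
M((Na0.60K0.40)AlSi3O8) = 268.662 g/mol, so wt% Si = 84.255/268.662 × 100 = 31.36%.
15.90 − 31.36 = -15.46 pp.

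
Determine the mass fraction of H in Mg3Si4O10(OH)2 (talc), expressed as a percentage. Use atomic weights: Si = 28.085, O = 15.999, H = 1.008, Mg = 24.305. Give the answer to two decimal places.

M(Mg3Si4O10(OH)2) = 379.259 g/mol.
H contributes 2 × 1.008 = 2.016 g per mole.
2.016/379.259 = 0.0053 → 0.53%.

0.53 mass %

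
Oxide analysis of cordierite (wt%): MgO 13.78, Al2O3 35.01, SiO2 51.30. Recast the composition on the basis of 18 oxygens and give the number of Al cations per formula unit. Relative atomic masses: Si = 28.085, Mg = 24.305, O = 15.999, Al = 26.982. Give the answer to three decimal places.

4.014 Al apfu

MgO: 13.78/40.304 = 0.34190 mol → 0.34190 mol Mg, 0.34190 mol O.
Al2O3: 35.01/101.961 = 0.34337 mol → 0.68674 mol Al, 1.03011 mol O.
SiO2: 51.30/60.083 = 0.85382 mol → 0.85382 mol Si, 1.70764 mol O.
Total oxygen = 3.07965 mol. Normalization factor = 18/3.07965 = 5.84482.
Al per 18 O = 0.68674 × 5.84482 = 4.014.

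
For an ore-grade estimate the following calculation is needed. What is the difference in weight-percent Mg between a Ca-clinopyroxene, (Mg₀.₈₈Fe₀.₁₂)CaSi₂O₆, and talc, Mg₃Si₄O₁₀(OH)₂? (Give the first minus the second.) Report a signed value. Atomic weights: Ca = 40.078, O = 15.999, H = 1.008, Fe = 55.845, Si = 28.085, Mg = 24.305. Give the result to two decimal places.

-9.52 percentage points

M((Mg₀.₈₈Fe₀.₁₂)CaSi₂O₆) = 220.332 g/mol, so wt% Mg = 21.388/220.332 × 100 = 9.71%.
M(Mg₃Si₄O₁₀(OH)₂) = 379.259 g/mol, so wt% Mg = 72.915/379.259 × 100 = 19.23%.
9.71 − 19.23 = -9.52 pp.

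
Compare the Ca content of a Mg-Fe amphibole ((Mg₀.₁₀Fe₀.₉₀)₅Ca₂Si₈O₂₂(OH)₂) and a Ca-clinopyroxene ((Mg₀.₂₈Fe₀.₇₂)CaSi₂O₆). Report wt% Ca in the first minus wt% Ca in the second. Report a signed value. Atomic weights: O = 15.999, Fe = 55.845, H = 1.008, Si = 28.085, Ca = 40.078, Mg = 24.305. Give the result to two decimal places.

M((Mg₀.₁₀Fe₀.₉₀)₅Ca₂Si₈O₂₂(OH)₂) = 954.283 g/mol, so wt% Ca = 80.156/954.283 × 100 = 8.40%.
M((Mg₀.₂₈Fe₀.₇₂)CaSi₂O₆) = 239.256 g/mol, so wt% Ca = 40.078/239.256 × 100 = 16.75%.
8.40 − 16.75 = -8.35 pp.

-8.35 percentage points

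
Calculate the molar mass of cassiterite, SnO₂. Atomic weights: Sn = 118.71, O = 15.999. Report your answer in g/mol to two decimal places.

150.71 g/mol

Sn: 1 × 118.71 = 118.7100
O: 2 × 15.999 = 31.9980
Summing the contributions gives the formula mass.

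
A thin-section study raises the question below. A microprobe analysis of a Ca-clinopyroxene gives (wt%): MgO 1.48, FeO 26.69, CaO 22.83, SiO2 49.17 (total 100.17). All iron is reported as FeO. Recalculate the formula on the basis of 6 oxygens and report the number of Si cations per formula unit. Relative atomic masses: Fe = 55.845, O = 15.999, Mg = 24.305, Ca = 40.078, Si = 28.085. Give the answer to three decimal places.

2.002 Si apfu

MgO (M=40.304): mol = 0.03672; Mg = 0.03672, O = 0.03672.
FeO (M=71.844): mol = 0.37150; Fe = 0.37150, O = 0.37150.
CaO (M=56.077): mol = 0.40712; Ca = 0.40712, O = 0.40712.
SiO2 (M=60.083): mol = 0.81837; Si = 0.81837, O = 1.63674.
ΣO = 2.45208; factor = 6/ΣO = 2.44690.
Si apfu = 0.81837 × 2.44690 = 2.002.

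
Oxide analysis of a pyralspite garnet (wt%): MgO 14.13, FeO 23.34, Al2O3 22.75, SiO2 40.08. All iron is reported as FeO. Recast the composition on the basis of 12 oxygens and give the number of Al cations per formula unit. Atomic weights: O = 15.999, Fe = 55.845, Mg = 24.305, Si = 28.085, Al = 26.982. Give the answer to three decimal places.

1.999 Al apfu

MgO: 14.13/40.304 = 0.35059 mol → 0.35059 mol Mg, 0.35059 mol O.
FeO: 23.34/71.844 = 0.32487 mol → 0.32487 mol Fe, 0.32487 mol O.
Al2O3: 22.75/101.961 = 0.22312 mol → 0.44624 mol Al, 0.66936 mol O.
SiO2: 40.08/60.083 = 0.66708 mol → 0.66708 mol Si, 1.33416 mol O.
Total oxygen = 2.67898 mol. Normalization factor = 12/2.67898 = 4.47932.
Al per 12 O = 0.44624 × 4.47932 = 1.999.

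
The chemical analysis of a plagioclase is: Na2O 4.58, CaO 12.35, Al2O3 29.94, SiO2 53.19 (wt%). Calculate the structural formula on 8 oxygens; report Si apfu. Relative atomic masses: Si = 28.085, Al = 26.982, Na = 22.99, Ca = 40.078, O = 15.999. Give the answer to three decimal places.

4.58 wt% Na2O ÷ 61.979 g/mol = 0.07390 mol, giving 0.14780 Na and 0.07390 O.
12.35 wt% CaO ÷ 56.077 g/mol = 0.22023 mol, giving 0.22023 Ca and 0.22023 O.
29.94 wt% Al2O3 ÷ 101.961 g/mol = 0.29364 mol, giving 0.58728 Al and 0.88092 O.
53.19 wt% SiO2 ÷ 60.083 g/mol = 0.88528 mol, giving 0.88528 Si and 1.77056 O.
Oxygen sums to 2.94561; scaling by 8/2.94561 = 2.71591 puts the formula on 8 O.
Si: 0.88528 × 2.71591 = 2.404 atoms per formula unit.

2.404 Si apfu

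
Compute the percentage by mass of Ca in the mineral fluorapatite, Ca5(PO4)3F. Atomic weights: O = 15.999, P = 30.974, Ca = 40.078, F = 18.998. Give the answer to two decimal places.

39.74 mass %

Formula mass = 5×40.078 + 3×30.974 + 12×15.999 + 1×18.998 = 504.298 g/mol, of which 200.390 g is Ca.
So Ca makes up 200.390/504.298 = 0.3974 of the mass, i.e. 39.74%.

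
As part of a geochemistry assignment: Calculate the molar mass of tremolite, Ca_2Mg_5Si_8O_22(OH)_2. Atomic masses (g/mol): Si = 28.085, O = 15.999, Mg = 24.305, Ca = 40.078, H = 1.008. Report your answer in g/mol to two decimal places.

812.35 g/mol

M = 2×40.078 + 5×24.305 + 8×28.085 + 24×15.999 + 2×1.008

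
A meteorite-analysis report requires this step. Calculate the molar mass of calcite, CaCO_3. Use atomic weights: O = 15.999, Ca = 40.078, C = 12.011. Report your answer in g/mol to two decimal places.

100.09 g/mol

The formula mass is the sum 1(40.078) + 1(12.011) + 3(15.999).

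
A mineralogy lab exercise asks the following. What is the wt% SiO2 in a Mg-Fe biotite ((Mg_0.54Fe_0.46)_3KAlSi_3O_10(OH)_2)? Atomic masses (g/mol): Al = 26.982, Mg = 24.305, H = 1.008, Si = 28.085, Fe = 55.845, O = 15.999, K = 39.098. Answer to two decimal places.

39.12 wt%

M((Mg_0.54Fe_0.46)_3KAlSi_3O_10(OH)_2) = 460.779 g/mol; M(SiO2) = 60.083 g/mol.
Moles SiO2 per formula unit = 3 Si ÷ 1 = 3.0000.
SiO2 fraction = (3.0000 × 60.083) / 460.779 = 180.249/460.779 = 0.3912.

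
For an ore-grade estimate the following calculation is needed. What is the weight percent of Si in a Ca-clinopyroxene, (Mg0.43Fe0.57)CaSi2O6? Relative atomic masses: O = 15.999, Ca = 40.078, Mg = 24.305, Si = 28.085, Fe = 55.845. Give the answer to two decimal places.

23.95 wt%

M((Mg0.43Fe0.57)CaSi2O6) = 234.525 g/mol.
Si contributes 2 × 28.085 = 56.170 g per mole.
56.170/234.525 = 0.2395 → 23.95%.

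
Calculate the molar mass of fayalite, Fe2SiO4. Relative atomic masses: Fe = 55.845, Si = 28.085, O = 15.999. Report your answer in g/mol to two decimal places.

The formula mass is the sum 2·55.845 + 1·28.085 + 4·15.999.

203.77 g/mol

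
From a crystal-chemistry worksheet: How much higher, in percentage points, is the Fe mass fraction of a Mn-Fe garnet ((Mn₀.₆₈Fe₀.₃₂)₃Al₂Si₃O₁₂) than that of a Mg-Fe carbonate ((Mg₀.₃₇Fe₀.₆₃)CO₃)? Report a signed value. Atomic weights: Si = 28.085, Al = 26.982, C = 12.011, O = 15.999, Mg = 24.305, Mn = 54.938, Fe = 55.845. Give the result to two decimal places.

-22.96 percentage points

Fe in (Mn₀.₆₈Fe₀.₃₂)₃Al₂Si₃O₁₂: molar mass 495.892 g/mol; 0.96×55.845 = 53.611 g → 10.81 wt%.
Fe in (Mg₀.₃₇Fe₀.₆₃)CO₃: molar mass 104.183 g/mol; 0.63×55.845 = 35.182 g → 33.77 wt%.
Difference = 10.81 − 33.77 = -22.96 percentage points.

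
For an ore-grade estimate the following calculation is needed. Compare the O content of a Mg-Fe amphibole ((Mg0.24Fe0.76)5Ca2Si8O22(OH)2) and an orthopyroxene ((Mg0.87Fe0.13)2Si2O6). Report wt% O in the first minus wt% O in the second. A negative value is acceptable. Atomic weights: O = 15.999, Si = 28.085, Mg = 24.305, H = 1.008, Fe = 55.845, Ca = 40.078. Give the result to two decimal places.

-4.75 percentage points

First mineral: 383.976 g O in 932.205 g formula = 41.19 wt% O.
Second mineral: 95.994 g O in 208.974 g formula = 45.94 wt% O.
41.19% − 45.94% gives a difference of -4.75 percentage points.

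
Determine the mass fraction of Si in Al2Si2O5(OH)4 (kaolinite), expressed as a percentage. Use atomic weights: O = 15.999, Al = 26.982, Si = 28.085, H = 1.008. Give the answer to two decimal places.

Formula mass = 2*26.982 + 2*28.085 + 9*15.999 + 4*1.008 = 258.157 g/mol, of which 56.170 g is Si.
So Si makes up 56.170/258.157 = 0.2176 of the mass, i.e. 21.76%.

21.76 wt%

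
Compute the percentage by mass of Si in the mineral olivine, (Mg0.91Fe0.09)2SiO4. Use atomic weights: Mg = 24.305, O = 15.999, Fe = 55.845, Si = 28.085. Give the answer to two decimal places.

19.19 mass %

Molar mass of (Mg0.91Fe0.09)2SiO4: 1.82*24.305 + 0.18*55.845 + 1*28.085 + 4*15.999 = 146.368 g/mol.
Mass of Si per formula unit: 1 × 28.085 = 28.085 g.
Weight fraction Si = 28.085 / 146.368 = 0.1919.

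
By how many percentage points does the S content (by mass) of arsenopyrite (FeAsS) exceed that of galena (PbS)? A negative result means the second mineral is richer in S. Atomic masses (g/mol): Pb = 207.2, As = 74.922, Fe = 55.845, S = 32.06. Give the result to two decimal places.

S in FeAsS: molar mass 162.827 g/mol; 1×32.06 = 32.060 g → 19.69 wt%.
S in PbS: molar mass 239.260 g/mol; 1×32.06 = 32.060 g → 13.40 wt%.
Difference = 19.69 − 13.40 = 6.29 percentage points.

6.29 percentage points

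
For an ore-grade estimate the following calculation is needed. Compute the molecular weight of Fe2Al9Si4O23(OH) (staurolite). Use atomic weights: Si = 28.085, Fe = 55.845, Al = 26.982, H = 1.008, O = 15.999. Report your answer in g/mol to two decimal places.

851.85 g/mol

The formula mass is the sum 2*55.845 + 9*26.982 + 4*28.085 + 24*15.999 + 1*1.008.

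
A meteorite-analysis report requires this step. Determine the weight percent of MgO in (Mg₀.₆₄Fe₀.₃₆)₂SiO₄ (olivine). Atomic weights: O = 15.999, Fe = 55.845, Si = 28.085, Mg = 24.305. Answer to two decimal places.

Molar mass of (Mg₀.₆₄Fe₀.₃₆)₂SiO₄ = 1.28×24.305 + 0.72×55.845 + 1×28.085 + 4×15.999 = 163.400 g/mol.
Each formula unit contains 1.28 Mg, equivalent to 1.28/1 = 1.2800 mol MgO.
M(MgO) = 1×24.305 + 1×15.999 = 40.304 g/mol.
Mass of MgO per formula unit = 1.2800 × 40.304 = 51.589 g.
MgO wt% = 51.589 / 163.400 × 100 = 31.57%.

31.57 wt%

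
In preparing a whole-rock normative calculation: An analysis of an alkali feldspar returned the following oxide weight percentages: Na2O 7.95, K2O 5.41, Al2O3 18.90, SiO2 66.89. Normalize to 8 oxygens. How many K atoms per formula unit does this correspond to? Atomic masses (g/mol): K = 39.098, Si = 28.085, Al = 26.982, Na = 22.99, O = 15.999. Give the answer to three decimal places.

0.310 K apfu

7.95 wt% Na2O ÷ 61.979 g/mol = 0.12827 mol, giving 0.25654 Na and 0.12827 O.
5.41 wt% K2O ÷ 94.195 g/mol = 0.05743 mol, giving 0.11486 K and 0.05743 O.
18.90 wt% Al2O3 ÷ 101.961 g/mol = 0.18536 mol, giving 0.37072 Al and 0.55608 O.
66.89 wt% SiO2 ÷ 60.083 g/mol = 1.11329 mol, giving 1.11329 Si and 2.22658 O.
Oxygen sums to 2.96836; scaling by 8/2.96836 = 2.69509 puts the formula on 8 O.
K: 0.11486 × 2.69509 = 0.310 atoms per formula unit.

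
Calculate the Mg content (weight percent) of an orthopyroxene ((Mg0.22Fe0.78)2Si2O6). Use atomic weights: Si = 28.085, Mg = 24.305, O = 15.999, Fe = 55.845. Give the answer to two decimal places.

Formula mass = 0.44×24.305 + 1.56×55.845 + 2×28.085 + 6×15.999 = 249.976 g/mol, of which 10.694 g is Mg.
So Mg makes up 10.694/249.976 = 0.0428 of the mass, i.e. 4.28%.

4.28 weight percent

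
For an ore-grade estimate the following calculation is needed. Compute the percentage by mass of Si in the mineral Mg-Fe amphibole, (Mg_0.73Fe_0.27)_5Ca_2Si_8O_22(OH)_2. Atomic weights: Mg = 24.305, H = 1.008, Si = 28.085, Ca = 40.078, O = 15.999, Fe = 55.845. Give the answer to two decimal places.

26.28 wt%

Formula mass = 3.65*24.305 + 1.35*55.845 + 2*40.078 + 8*28.085 + 24*15.999 + 2*1.008 = 854.932 g/mol, of which 224.680 g is Si.
So Si makes up 224.680/854.932 = 0.2628 of the mass, i.e. 26.28%.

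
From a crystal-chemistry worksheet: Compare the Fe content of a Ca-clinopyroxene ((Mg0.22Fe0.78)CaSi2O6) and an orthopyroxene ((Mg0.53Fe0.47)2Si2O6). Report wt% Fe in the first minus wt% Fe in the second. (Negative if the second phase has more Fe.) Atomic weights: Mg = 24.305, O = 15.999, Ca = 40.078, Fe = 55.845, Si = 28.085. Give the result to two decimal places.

First mineral: 43.559 g Fe in 241.148 g formula = 18.06 wt% Fe.
Second mineral: 52.494 g Fe in 230.422 g formula = 22.78 wt% Fe.
18.06% − 22.78% gives a difference of -4.72 percentage points.

-4.72 percentage points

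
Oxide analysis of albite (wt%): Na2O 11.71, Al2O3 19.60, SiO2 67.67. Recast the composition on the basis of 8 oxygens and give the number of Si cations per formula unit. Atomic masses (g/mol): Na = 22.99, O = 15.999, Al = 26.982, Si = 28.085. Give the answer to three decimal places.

2.985 Si apfu

Na2O: 11.71/61.979 = 0.18893 mol → 0.37786 mol Na, 0.18893 mol O.
Al2O3: 19.60/101.961 = 0.19223 mol → 0.38446 mol Al, 0.57669 mol O.
SiO2: 67.67/60.083 = 1.12628 mol → 1.12628 mol Si, 2.25256 mol O.
Total oxygen = 3.01818 mol. Normalization factor = 8/3.01818 = 2.65060.
Si per 8 O = 1.12628 × 2.65060 = 2.985.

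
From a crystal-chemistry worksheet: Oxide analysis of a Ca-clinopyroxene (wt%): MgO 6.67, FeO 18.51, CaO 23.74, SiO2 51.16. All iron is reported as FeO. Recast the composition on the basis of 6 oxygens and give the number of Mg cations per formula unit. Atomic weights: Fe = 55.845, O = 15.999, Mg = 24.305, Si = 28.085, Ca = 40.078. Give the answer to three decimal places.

MgO (M=40.304): mol = 0.16549; Mg = 0.16549, O = 0.16549.
FeO (M=71.844): mol = 0.25764; Fe = 0.25764, O = 0.25764.
CaO (M=56.077): mol = 0.42335; Ca = 0.42335, O = 0.42335.
SiO2 (M=60.083): mol = 0.85149; Si = 0.85149, O = 1.70298.
ΣO = 2.54946; factor = 6/ΣO = 2.35344.
Mg apfu = 0.16549 × 2.35344 = 0.389.

0.389 Mg apfu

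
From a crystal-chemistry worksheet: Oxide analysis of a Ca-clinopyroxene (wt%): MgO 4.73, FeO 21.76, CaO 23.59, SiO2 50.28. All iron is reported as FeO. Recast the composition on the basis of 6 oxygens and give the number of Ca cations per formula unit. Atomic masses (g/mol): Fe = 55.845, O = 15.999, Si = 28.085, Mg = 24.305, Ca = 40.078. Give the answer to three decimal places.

1.004 Ca apfu

MgO: 4.73/40.304 = 0.11736 mol → 0.11736 mol Mg, 0.11736 mol O.
FeO: 21.76/71.844 = 0.30288 mol → 0.30288 mol Fe, 0.30288 mol O.
CaO: 23.59/56.077 = 0.42067 mol → 0.42067 mol Ca, 0.42067 mol O.
SiO2: 50.28/60.083 = 0.83684 mol → 0.83684 mol Si, 1.67368 mol O.
Total oxygen = 2.51459 mol. Normalization factor = 6/2.51459 = 2.38607.
Ca per 6 O = 0.42067 × 2.38607 = 1.004.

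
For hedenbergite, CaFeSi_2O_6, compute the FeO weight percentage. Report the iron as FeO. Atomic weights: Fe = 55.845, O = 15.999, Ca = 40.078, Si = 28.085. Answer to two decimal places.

28.96 wt%

M(CaFeSi_2O_6) = 248.087 g/mol; M(FeO) = 71.844 g/mol.
Moles FeO per formula unit = 1 Fe ÷ 1 = 1.0000.
FeO fraction = (1.0000 × 71.844) / 248.087 = 71.844/248.087 = 0.2896.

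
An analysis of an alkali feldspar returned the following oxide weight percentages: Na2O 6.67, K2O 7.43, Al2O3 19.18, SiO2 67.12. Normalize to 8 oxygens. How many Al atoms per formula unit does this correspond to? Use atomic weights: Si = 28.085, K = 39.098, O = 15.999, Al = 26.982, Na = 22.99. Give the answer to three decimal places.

6.67 wt% Na2O ÷ 61.979 g/mol = 0.10762 mol, giving 0.21524 Na and 0.10762 O.
7.43 wt% K2O ÷ 94.195 g/mol = 0.07888 mol, giving 0.15776 K and 0.07888 O.
19.18 wt% Al2O3 ÷ 101.961 g/mol = 0.18811 mol, giving 0.37622 Al and 0.56433 O.
67.12 wt% SiO2 ÷ 60.083 g/mol = 1.11712 mol, giving 1.11712 Si and 2.23424 O.
Oxygen sums to 2.98507; scaling by 8/2.98507 = 2.68000 puts the formula on 8 O.
Al: 0.37622 × 2.68000 = 1.008 atoms per formula unit.

1.008 Al apfu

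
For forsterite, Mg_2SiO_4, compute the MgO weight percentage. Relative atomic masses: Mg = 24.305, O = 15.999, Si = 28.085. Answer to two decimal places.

M(Mg_2SiO_4) = 140.691 g/mol; M(MgO) = 40.304 g/mol.
Moles MgO per formula unit = 2 Mg ÷ 1 = 2.0000.
MgO fraction = (2.0000 × 40.304) / 140.691 = 80.608/140.691 = 0.5729.

57.29 wt%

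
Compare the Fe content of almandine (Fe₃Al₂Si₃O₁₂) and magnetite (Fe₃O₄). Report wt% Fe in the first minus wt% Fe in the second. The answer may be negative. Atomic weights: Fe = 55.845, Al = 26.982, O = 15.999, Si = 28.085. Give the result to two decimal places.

-38.70 percentage points

First mineral: 167.535 g Fe in 497.742 g formula = 33.66 wt% Fe.
Second mineral: 167.535 g Fe in 231.531 g formula = 72.36 wt% Fe.
33.66% − 72.36% gives a difference of -38.70 percentage points.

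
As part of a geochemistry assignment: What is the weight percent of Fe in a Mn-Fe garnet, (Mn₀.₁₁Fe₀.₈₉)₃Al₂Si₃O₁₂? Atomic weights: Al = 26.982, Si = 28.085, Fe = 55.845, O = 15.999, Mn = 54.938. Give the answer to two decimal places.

Formula mass = 0.33×54.938 + 2.67×55.845 + 2×26.982 + 3×28.085 + 12×15.999 = 497.443 g/mol, of which 149.106 g is Fe.
So Fe makes up 149.106/497.443 = 0.2997 of the mass, i.e. 29.97%.

29.97 wt%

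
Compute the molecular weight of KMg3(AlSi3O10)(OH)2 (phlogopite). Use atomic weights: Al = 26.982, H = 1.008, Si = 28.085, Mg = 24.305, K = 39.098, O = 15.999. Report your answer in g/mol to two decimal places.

417.25 g/mol

The formula mass is the sum 1×39.098 + 3×24.305 + 1×26.982 + 3×28.085 + 12×15.999 + 2×1.008.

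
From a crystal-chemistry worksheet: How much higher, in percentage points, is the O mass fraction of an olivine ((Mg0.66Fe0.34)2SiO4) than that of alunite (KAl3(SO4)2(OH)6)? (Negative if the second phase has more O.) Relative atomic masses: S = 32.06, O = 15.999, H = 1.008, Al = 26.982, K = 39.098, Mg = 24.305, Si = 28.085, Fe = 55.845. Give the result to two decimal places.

-14.61 percentage points

M((Mg0.66Fe0.34)2SiO4) = 162.138 g/mol, so wt% O = 63.996/162.138 × 100 = 39.47%.
M(KAl3(SO4)2(OH)6) = 414.198 g/mol, so wt% O = 223.986/414.198 × 100 = 54.08%.
39.47 − 54.08 = -14.61 pp.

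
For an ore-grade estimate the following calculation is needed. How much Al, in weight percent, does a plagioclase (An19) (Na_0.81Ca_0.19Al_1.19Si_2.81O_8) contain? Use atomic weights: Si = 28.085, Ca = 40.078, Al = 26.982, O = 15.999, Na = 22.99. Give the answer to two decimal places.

Molar mass of Na_0.81Ca_0.19Al_1.19Si_2.81O_8: 0.81*22.99 + 0.19*40.078 + 1.19*26.982 + 2.81*28.085 + 8*15.999 = 265.256 g/mol.
Mass of Al per formula unit: 1.19 × 26.982 = 32.109 g.
Weight fraction Al = 32.109 / 265.256 = 0.1210.

12.10 weight percent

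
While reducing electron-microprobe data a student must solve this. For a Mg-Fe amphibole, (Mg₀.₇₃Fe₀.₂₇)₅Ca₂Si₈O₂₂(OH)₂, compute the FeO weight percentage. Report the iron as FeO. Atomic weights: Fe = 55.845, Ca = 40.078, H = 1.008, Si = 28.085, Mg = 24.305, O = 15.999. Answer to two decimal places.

11.34 wt%

Formula mass = 854.932 g/mol.
1.35 Fe → 1.3500 mol FeO per formula unit; M(FeO) = 71.844, so FeO mass = 96.989 g.
96.989/854.932 × 100 = 11.34 wt%.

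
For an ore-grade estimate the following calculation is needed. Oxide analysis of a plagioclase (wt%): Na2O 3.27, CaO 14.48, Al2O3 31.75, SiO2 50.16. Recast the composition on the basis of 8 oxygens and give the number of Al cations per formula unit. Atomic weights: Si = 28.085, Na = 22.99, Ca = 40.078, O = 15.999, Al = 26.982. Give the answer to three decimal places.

3.27 wt% Na2O ÷ 61.979 g/mol = 0.05276 mol, giving 0.10552 Na and 0.05276 O.
14.48 wt% CaO ÷ 56.077 g/mol = 0.25822 mol, giving 0.25822 Ca and 0.25822 O.
31.75 wt% Al2O3 ÷ 101.961 g/mol = 0.31139 mol, giving 0.62278 Al and 0.93417 O.
50.16 wt% SiO2 ÷ 60.083 g/mol = 0.83485 mol, giving 0.83485 Si and 1.66970 O.
Oxygen sums to 2.91485; scaling by 8/2.91485 = 2.74457 puts the formula on 8 O.
Al: 0.62278 × 2.74457 = 1.709 atoms per formula unit.

1.709 Al apfu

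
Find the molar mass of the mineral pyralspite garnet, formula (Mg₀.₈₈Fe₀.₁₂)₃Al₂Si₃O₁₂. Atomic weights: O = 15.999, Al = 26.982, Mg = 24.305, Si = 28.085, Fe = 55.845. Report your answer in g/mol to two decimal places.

414.48 g/mol

The formula mass is the sum 2.64·24.305 + 0.36·55.845 + 2·26.982 + 3·28.085 + 12·15.999.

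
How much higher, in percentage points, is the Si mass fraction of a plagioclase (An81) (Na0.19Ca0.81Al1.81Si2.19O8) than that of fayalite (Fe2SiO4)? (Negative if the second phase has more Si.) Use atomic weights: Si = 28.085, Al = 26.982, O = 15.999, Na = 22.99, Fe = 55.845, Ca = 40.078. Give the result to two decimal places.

8.57 percentage points

M(Na0.19Ca0.81Al1.81Si2.19O8) = 275.167 g/mol, so wt% Si = 61.506/275.167 × 100 = 22.35%.
M(Fe2SiO4) = 203.771 g/mol, so wt% Si = 28.085/203.771 × 100 = 13.78%.
22.35 − 13.78 = 8.57 pp.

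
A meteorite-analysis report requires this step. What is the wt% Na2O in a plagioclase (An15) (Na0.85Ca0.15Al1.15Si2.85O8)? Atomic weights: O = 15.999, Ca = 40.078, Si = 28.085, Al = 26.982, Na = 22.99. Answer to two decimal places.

9.95 wt%

M(Na0.85Ca0.15Al1.15Si2.85O8) = 264.617 g/mol; M(Na2O) = 61.979 g/mol.
Moles Na2O per formula unit = 0.85 Na ÷ 2 = 0.4250.
Na2O fraction = (0.4250 × 61.979) / 264.617 = 26.341/264.617 = 0.0995.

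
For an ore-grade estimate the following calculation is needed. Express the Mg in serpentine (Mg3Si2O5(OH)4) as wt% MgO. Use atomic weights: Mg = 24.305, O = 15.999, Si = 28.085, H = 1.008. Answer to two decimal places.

43.63 wt%

Molar mass of Mg3Si2O5(OH)4 = 3×24.305 + 2×28.085 + 9×15.999 + 4×1.008 = 277.108 g/mol.
Each formula unit contains 3 Mg, equivalent to 3/1 = 3.0000 mol MgO.
M(MgO) = 1×24.305 + 1×15.999 = 40.304 g/mol.
Mass of MgO per formula unit = 3.0000 × 40.304 = 120.912 g.
MgO wt% = 120.912 / 277.108 × 100 = 43.63%.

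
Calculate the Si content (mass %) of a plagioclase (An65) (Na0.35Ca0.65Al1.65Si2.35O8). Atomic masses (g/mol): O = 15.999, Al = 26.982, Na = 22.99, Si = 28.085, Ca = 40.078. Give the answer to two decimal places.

Molar mass of Na0.35Ca0.65Al1.65Si2.35O8: 0.35·22.99 + 0.65·40.078 + 1.65·26.982 + 2.35·28.085 + 8·15.999 = 272.609 g/mol.
Mass of Si per formula unit: 2.35 × 28.085 = 66.000 g.
Weight fraction Si = 66.000 / 272.609 = 0.2421.

24.21 mass %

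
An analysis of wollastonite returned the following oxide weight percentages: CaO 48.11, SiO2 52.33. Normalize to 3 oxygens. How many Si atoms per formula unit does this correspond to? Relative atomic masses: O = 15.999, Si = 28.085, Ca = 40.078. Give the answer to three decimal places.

CaO (M=56.077): mol = 0.85793; Ca = 0.85793, O = 0.85793.
SiO2 (M=60.083): mol = 0.87096; Si = 0.87096, O = 1.74192.
ΣO = 2.59985; factor = 3/ΣO = 1.15391.
Si apfu = 0.87096 × 1.15391 = 1.005.

1.005 Si apfu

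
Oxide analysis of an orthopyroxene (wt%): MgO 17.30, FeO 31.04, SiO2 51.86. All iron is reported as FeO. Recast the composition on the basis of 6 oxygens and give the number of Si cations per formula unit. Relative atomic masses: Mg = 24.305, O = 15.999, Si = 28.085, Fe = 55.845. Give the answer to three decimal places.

MgO: 17.30/40.304 = 0.42924 mol → 0.42924 mol Mg, 0.42924 mol O.
FeO: 31.04/71.844 = 0.43205 mol → 0.43205 mol Fe, 0.43205 mol O.
SiO2: 51.86/60.083 = 0.86314 mol → 0.86314 mol Si, 1.72628 mol O.
Total oxygen = 2.58757 mol. Normalization factor = 6/2.58757 = 2.31878.
Si per 6 O = 0.86314 × 2.31878 = 2.001.

2.001 Si apfu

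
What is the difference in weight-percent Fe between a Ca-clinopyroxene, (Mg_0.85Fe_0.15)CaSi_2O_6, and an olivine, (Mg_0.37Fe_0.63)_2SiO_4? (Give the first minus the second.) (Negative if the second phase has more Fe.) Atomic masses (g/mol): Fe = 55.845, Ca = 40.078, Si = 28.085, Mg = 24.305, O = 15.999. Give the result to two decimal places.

-35.21 percentage points

Fe in (Mg_0.85Fe_0.15)CaSi_2O_6: molar mass 221.278 g/mol; 0.15×55.845 = 8.377 g → 3.79 wt%.
Fe in (Mg_0.37Fe_0.63)_2SiO_4: molar mass 180.431 g/mol; 1.26×55.845 = 70.365 g → 39.00 wt%.
Difference = 3.79 − 39.00 = -35.21 percentage points.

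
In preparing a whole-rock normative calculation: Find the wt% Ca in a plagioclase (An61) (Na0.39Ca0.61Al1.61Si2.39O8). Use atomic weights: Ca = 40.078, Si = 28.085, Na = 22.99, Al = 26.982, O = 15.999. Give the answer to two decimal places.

8.99 weight percent

Molar mass of Na0.39Ca0.61Al1.61Si2.39O8: 0.39*22.99 + 0.61*40.078 + 1.61*26.982 + 2.39*28.085 + 8*15.999 = 271.970 g/mol.
Mass of Ca per formula unit: 0.61 × 40.078 = 24.448 g.
Weight fraction Ca = 24.448 / 271.970 = 0.0899.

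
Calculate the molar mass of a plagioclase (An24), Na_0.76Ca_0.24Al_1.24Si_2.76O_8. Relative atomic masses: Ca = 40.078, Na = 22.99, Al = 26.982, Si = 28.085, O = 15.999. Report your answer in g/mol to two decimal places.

266.06 g/mol

Na: 0.76 × 22.99 = 17.4724
Ca: 0.24 × 40.078 = 9.6187
Al: 1.24 × 26.982 = 33.4577
Si: 2.76 × 28.085 = 77.5146
O: 8 × 15.999 = 127.9920
Summing the contributions gives the formula mass.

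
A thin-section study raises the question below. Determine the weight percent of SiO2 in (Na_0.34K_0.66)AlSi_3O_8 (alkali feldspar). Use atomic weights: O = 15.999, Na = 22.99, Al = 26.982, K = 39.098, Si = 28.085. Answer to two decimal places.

66.06 wt%

Formula mass = 272.850 g/mol.
3 Si → 3.0000 mol SiO2 per formula unit; M(SiO2) = 60.083, so SiO2 mass = 180.249 g.
180.249/272.850 × 100 = 66.06 wt%.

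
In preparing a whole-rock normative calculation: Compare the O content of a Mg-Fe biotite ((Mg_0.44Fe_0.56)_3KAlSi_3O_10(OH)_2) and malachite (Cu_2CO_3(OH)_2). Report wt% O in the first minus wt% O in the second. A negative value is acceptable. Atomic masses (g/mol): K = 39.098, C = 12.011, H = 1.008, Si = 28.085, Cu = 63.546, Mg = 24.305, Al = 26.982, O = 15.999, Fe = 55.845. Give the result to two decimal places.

First mineral: 191.988 g O in 470.241 g formula = 40.83 wt% O.
Second mineral: 79.995 g O in 221.114 g formula = 36.18 wt% O.
40.83% − 36.18% gives a difference of 4.65 percentage points.

4.65 percentage points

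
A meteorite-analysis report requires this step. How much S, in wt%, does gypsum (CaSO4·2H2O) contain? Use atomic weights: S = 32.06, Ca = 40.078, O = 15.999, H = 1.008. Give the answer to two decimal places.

M(CaSO4·2H2O) = 172.164 g/mol.
S contributes 1 × 32.06 = 32.060 g per mole.
32.060/172.164 = 0.1862 → 18.62%.

18.62 wt%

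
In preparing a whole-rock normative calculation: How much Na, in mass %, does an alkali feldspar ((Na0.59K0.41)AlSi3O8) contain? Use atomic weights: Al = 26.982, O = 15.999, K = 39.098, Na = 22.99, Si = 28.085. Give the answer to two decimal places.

Molar mass of (Na0.59K0.41)AlSi3O8: 0.59·22.99 + 0.41·39.098 + 1·26.982 + 3·28.085 + 8·15.999 = 268.823 g/mol.
Mass of Na per formula unit: 0.59 × 22.99 = 13.564 g.
Weight fraction Na = 13.564 / 268.823 = 0.0505.

5.05 mass %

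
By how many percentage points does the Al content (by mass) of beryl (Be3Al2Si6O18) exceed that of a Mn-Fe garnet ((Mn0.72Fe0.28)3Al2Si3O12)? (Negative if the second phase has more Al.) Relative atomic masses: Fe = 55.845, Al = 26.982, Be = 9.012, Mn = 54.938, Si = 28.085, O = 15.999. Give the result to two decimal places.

M(Be3Al2Si6O18) = 537.492 g/mol, so wt% Al = 53.964/537.492 × 100 = 10.04%.
M((Mn0.72Fe0.28)3Al2Si3O12) = 495.783 g/mol, so wt% Al = 53.964/495.783 × 100 = 10.88%.
10.04 − 10.88 = -0.84 pp.

-0.84 percentage points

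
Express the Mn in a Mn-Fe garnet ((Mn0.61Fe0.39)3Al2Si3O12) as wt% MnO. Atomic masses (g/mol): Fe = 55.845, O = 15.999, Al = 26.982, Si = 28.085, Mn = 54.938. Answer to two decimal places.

M((Mn0.61Fe0.39)3Al2Si3O12) = 496.082 g/mol; M(MnO) = 70.937 g/mol.
Moles MnO per formula unit = 1.83 Mn ÷ 1 = 1.8300.
MnO fraction = (1.8300 × 70.937) / 496.082 = 129.815/496.082 = 0.2617.

26.17 wt%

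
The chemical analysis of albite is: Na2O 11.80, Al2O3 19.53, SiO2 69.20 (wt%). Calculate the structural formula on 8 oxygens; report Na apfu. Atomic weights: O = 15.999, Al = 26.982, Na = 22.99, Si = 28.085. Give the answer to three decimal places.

0.993 Na apfu

11.80 wt% Na2O ÷ 61.979 g/mol = 0.19039 mol, giving 0.38078 Na and 0.19039 O.
19.53 wt% Al2O3 ÷ 101.961 g/mol = 0.19154 mol, giving 0.38308 Al and 0.57462 O.
69.20 wt% SiO2 ÷ 60.083 g/mol = 1.15174 mol, giving 1.15174 Si and 2.30348 O.
Oxygen sums to 3.06849; scaling by 8/3.06849 = 2.60715 puts the formula on 8 O.
Na: 0.38078 × 2.60715 = 0.993 atoms per formula unit.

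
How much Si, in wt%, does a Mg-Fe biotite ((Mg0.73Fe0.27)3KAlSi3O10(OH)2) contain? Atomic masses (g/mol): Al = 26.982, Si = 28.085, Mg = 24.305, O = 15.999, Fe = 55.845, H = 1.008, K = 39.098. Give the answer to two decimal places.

Molar mass of (Mg0.73Fe0.27)3KAlSi3O10(OH)2: 2.19×24.305 + 0.81×55.845 + 1×39.098 + 1×26.982 + 3×28.085 + 12×15.999 + 2×1.008 = 442.801 g/mol.
Mass of Si per formula unit: 3 × 28.085 = 84.255 g.
Weight fraction Si = 84.255 / 442.801 = 0.1903.

19.03 wt%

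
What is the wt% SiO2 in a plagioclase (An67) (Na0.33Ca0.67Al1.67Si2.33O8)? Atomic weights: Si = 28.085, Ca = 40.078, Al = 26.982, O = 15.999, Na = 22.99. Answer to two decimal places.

51.29 wt%

Molar mass of Na0.33Ca0.67Al1.67Si2.33O8 = 0.33*22.99 + 0.67*40.078 + 1.67*26.982 + 2.33*28.085 + 8*15.999 = 272.929 g/mol.
Each formula unit contains 2.33 Si, equivalent to 2.33/1 = 2.3300 mol SiO2.
M(SiO2) = 1×28.085 + 2×15.999 = 60.083 g/mol.
Mass of SiO2 per formula unit = 2.3300 × 60.083 = 139.993 g.
SiO2 wt% = 139.993 / 272.929 × 100 = 51.29%.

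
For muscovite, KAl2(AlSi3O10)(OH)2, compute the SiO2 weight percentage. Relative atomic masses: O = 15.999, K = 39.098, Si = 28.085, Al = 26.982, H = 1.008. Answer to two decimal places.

45.25 wt%

M(KAl2(AlSi3O10)(OH)2) = 398.303 g/mol; M(SiO2) = 60.083 g/mol.
Moles SiO2 per formula unit = 3 Si ÷ 1 = 3.0000.
SiO2 fraction = (3.0000 × 60.083) / 398.303 = 180.249/398.303 = 0.4525.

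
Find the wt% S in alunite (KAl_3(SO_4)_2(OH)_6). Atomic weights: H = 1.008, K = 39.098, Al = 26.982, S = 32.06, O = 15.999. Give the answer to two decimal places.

15.48 mass %

Formula mass = 1·39.098 + 3·26.982 + 2·32.06 + 14·15.999 + 6·1.008 = 414.198 g/mol, of which 64.120 g is S.
So S makes up 64.120/414.198 = 0.1548 of the mass, i.e. 15.48%.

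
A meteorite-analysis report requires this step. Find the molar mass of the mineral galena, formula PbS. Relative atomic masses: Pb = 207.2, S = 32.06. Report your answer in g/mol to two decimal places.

Pb: 1 × 207.2 = 207.2000
S: 1 × 32.06 = 32.0600
Summing the contributions gives the formula mass.

239.26 g/mol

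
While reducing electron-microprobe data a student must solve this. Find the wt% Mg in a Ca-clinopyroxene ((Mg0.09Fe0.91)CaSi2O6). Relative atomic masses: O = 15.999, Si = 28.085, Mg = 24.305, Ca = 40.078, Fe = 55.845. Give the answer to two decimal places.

M((Mg0.09Fe0.91)CaSi2O6) = 245.248 g/mol.
Mg contributes 0.09 × 24.305 = 2.187 g per mole.
2.187/245.248 = 0.0089 → 0.89%.

0.89 weight percent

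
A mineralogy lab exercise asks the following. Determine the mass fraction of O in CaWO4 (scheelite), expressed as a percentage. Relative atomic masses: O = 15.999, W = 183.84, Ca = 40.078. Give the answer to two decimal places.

22.23 weight percent

Molar mass of CaWO4: 1×40.078 + 1×183.84 + 4×15.999 = 287.914 g/mol.
Mass of O per formula unit: 4 × 15.999 = 63.996 g.
Weight fraction O = 63.996 / 287.914 = 0.2223.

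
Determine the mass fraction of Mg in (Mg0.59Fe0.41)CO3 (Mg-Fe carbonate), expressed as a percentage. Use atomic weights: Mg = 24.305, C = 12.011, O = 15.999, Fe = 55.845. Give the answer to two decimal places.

14.75 mass %

Formula mass = 0.59×24.305 + 0.41×55.845 + 1×12.011 + 3×15.999 = 97.244 g/mol, of which 14.340 g is Mg.
So Mg makes up 14.340/97.244 = 0.1475 of the mass, i.e. 14.75%.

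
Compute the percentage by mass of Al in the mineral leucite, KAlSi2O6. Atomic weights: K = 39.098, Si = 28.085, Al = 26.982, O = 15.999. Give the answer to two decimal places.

12.36 mass %

M(KAlSi2O6) = 218.244 g/mol.
Al contributes 1 × 26.982 = 26.982 g per mole.
26.982/218.244 = 0.1236 → 12.36%.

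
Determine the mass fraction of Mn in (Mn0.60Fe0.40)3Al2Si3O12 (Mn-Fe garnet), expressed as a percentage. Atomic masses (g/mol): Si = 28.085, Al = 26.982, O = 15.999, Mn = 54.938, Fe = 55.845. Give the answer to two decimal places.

M((Mn0.60Fe0.40)3Al2Si3O12) = 496.109 g/mol.
Mn contributes 1.80 × 54.938 = 98.888 g per mole.
98.888/496.109 = 0.1993 → 19.93%.

19.93 mass %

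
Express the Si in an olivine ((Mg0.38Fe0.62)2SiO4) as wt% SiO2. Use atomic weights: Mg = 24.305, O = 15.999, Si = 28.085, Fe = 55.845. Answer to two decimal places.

33.42 wt%

M((Mg0.38Fe0.62)2SiO4) = 179.801 g/mol; M(SiO2) = 60.083 g/mol.
Moles SiO2 per formula unit = 1 Si ÷ 1 = 1.0000.
SiO2 fraction = (1.0000 × 60.083) / 179.801 = 60.083/179.801 = 0.3342.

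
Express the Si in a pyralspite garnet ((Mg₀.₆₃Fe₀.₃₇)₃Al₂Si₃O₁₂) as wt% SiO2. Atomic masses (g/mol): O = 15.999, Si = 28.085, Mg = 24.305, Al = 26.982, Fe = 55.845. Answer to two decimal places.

M((Mg₀.₆₃Fe₀.₃₇)₃Al₂Si₃O₁₂) = 438.131 g/mol; M(SiO2) = 60.083 g/mol.
Moles SiO2 per formula unit = 3 Si ÷ 1 = 3.0000.
SiO2 fraction = (3.0000 × 60.083) / 438.131 = 180.249/438.131 = 0.4114.

41.14 wt%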